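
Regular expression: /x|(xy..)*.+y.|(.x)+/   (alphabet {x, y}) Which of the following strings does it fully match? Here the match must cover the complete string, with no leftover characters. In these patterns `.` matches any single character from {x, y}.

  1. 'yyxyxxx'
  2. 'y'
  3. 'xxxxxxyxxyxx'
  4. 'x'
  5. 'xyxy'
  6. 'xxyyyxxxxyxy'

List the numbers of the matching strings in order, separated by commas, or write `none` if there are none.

4

1 → no match
2 → no match
3 → no match
4 → match
5 → no match
6 → no match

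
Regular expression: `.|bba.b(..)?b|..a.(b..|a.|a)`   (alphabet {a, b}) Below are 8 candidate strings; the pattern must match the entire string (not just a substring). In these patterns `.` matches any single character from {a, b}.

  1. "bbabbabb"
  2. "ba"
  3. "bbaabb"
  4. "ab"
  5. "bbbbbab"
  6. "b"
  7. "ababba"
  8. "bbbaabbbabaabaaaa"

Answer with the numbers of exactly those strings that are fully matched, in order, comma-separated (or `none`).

1 → match
2 → no match
3 → match
4 → no match
5 → no match
6 → match
7 → no match
8 → no match

1, 3, 6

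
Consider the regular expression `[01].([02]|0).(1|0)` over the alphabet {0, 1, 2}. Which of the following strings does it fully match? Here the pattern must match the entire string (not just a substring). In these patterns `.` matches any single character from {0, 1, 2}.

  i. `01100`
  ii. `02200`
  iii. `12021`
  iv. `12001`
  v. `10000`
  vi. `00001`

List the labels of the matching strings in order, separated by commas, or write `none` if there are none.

ii, iii, iv, v, vi

i → no match
ii → match
iii → match
iv → match
v → match
vi → match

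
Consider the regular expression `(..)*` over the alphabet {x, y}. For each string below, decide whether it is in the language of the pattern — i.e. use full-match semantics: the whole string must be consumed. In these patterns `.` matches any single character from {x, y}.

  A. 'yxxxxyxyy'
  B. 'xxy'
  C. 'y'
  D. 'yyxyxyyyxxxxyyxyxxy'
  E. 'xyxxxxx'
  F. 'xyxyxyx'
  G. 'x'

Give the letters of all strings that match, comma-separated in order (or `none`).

none

A → no match
B → no match
C → no match
D → no match
E → no match
F → no match
G → no match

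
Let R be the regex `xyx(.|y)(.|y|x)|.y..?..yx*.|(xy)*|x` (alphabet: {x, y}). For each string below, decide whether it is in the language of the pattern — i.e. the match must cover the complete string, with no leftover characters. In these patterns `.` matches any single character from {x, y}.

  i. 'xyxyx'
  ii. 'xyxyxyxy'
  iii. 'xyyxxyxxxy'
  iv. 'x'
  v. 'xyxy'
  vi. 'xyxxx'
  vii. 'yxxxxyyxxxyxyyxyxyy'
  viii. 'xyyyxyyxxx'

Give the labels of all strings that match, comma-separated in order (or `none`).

i, ii, iii, iv, v, vi, viii

i → match
ii → match
iii → match
iv → match
v → match
vi → match
vii → no match
viii → match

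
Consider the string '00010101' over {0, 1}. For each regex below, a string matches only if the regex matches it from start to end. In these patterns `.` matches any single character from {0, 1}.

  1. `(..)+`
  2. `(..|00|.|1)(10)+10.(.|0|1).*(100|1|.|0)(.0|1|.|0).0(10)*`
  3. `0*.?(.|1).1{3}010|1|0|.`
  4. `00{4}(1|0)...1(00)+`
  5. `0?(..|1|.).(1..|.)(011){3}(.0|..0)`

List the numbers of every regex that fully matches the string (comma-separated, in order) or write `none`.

1

1 → match
2 → no match
3 → no match
4 → no match — must end with '00'
5 → no match — must end with '0'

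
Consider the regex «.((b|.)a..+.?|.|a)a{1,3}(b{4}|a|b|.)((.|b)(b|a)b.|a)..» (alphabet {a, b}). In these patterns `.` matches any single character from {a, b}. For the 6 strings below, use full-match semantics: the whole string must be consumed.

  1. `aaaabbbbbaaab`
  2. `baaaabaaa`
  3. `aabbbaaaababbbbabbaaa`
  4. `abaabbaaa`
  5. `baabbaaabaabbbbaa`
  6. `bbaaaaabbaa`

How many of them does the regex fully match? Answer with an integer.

3

1 → no match
2. `baaaabaaa` → match
3 → no match
4. `abaabbaaa` → no match
5 → match
6. `bbaaaaabbaa` → match
Total matched: 3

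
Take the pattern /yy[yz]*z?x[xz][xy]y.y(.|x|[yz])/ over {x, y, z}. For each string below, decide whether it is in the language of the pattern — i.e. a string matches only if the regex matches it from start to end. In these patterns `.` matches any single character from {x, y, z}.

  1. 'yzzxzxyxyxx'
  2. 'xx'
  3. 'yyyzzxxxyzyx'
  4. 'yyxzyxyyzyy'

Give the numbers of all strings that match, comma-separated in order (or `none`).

3

1 → no match — must start with 'yy'
2 → no match — must start with 'yy'
3 → match
4 → no match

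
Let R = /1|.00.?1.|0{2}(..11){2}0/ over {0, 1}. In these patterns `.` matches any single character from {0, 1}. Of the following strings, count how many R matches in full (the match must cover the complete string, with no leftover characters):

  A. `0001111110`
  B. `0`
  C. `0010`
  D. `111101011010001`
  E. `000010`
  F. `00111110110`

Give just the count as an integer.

A. `0001111110` → no match
B. `0` → no match
C. `0010` → no match
D → no match
E. `000010` → match
F. `00111110110` → match
Total matched: 2

2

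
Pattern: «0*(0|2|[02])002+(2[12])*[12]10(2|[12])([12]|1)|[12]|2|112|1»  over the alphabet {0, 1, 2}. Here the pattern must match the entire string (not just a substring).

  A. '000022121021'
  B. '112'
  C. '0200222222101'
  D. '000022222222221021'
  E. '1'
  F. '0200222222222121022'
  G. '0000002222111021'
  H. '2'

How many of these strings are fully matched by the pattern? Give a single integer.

7

A → match
B → match
C → no match
D → match
E → match
F → match
G → match
H → match
Total matched: 7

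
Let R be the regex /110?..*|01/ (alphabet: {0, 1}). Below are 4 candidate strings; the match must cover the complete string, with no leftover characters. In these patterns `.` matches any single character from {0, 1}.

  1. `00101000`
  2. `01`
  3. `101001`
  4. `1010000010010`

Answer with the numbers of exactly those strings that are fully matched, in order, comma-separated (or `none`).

1 → no match
2 → match
3 → no match
4 → no match

2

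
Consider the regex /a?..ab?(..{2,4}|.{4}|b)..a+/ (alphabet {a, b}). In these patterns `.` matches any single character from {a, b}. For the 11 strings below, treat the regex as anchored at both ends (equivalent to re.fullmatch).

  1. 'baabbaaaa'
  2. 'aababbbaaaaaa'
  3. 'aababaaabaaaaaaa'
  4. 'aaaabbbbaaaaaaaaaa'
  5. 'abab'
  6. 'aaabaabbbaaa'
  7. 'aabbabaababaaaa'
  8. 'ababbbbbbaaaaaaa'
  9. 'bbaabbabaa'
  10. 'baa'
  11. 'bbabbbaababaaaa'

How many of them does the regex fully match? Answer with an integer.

8

1 → match
2 → match
3 → match
4 → match
5 → no match — must end with 'a'
6 → match
7 → no match
8 → match
9 → match
10 → no match
11 → match
Total matched: 8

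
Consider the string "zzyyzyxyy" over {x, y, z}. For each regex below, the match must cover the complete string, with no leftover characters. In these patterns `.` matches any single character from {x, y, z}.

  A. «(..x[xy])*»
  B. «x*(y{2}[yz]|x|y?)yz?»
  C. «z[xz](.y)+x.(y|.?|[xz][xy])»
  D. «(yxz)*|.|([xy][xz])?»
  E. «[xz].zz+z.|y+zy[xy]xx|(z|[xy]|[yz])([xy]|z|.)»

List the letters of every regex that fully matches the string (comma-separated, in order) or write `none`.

A → no match
B → no match
C → match
D → no match
E → no match

C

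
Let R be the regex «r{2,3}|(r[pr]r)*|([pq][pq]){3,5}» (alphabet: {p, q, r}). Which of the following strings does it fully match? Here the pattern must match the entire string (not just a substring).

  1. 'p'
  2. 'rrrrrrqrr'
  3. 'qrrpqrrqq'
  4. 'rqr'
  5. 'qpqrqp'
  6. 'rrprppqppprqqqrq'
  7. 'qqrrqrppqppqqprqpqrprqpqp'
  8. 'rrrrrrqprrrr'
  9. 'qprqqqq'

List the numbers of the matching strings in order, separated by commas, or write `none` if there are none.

1 → no match
2 → no match
3 → no match
4 → no match
5 → no match
6 → no match
7 → no match
8 → no match
9 → no match

none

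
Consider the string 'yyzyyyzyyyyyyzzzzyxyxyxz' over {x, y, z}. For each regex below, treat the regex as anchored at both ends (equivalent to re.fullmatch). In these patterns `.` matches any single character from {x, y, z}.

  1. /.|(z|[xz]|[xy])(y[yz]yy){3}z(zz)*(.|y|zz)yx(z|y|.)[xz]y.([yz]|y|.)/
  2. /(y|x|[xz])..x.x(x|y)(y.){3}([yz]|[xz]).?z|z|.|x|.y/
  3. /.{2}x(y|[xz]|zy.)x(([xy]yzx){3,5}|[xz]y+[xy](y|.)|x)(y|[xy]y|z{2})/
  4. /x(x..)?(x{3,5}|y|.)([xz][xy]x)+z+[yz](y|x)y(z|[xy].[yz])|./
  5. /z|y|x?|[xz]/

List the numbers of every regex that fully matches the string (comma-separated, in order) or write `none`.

1 → match
2 → no match
3 → no match
4 → no match
5 → no match

1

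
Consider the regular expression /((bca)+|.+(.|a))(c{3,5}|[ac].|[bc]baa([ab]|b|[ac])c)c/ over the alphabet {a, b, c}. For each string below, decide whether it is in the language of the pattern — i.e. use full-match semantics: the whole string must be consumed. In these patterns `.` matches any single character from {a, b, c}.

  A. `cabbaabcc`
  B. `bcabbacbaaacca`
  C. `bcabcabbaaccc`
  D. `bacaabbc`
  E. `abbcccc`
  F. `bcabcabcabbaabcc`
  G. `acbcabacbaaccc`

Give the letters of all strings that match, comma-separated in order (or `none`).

A → match
B → no match — must end with `c`
C → match
D → no match
E → match
F → match
G → match

A, C, E, F, G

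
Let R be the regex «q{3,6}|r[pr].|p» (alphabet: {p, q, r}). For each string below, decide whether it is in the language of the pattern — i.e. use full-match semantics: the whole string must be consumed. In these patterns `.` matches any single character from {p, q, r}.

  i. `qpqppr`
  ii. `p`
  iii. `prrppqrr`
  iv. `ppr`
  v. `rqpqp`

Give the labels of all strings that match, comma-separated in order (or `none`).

ii

i → no match
ii → match
iii → no match
iv → no match
v → no match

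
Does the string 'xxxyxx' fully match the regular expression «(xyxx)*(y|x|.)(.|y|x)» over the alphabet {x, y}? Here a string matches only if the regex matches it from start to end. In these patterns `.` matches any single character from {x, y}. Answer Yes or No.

No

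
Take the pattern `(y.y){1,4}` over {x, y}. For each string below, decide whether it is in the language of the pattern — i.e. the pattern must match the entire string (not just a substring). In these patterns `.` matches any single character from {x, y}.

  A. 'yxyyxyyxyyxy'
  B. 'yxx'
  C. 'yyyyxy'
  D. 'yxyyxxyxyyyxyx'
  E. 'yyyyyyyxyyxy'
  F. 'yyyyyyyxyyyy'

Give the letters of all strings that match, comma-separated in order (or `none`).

A, C, E, F

A → match
B → no match — must end with 'y'
C → match
D → no match — must end with 'y'
E → match
F → match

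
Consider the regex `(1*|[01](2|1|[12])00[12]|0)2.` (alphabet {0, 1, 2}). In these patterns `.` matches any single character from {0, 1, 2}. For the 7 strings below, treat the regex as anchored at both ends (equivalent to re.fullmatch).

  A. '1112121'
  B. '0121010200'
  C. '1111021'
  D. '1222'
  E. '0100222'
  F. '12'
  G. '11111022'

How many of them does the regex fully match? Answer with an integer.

1

A → no match
B → no match
C → no match
D → no match
E → match
F → no match
G → no match
Total matched: 1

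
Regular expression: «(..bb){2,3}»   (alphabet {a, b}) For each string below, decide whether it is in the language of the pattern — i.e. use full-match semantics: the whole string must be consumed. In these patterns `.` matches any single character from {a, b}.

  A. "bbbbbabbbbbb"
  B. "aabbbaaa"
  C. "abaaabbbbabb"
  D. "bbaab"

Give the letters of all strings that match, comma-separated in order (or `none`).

A → match
B → no match — must end with "bb"
C → no match
D → no match — must end with "bb"

A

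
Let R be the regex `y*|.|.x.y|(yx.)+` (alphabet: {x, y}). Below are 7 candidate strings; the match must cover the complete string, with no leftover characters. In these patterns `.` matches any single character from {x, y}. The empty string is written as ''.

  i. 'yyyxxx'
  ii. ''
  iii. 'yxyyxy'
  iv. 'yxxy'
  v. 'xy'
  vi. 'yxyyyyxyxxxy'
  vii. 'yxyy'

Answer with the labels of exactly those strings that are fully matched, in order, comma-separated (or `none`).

i → no match
ii → match
iii → match
iv → match
v → no match
vi → no match
vii → match

ii, iii, iv, vii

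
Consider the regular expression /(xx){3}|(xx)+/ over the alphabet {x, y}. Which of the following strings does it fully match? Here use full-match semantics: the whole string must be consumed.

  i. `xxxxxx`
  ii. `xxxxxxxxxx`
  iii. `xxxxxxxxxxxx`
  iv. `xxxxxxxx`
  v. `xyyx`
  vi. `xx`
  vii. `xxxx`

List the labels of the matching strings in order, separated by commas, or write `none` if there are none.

i, ii, iii, iv, vi, vii

i → match
ii → match
iii → match
iv → match
v → no match — must start with `xx`
vi → match
vii → match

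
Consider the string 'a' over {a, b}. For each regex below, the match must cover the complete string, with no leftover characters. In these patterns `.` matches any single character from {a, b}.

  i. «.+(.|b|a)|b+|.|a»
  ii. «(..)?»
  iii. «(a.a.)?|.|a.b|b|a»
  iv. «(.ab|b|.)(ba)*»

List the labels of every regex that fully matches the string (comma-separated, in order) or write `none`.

i, iii, iv

i → match
ii → no match
iii → match
iv → match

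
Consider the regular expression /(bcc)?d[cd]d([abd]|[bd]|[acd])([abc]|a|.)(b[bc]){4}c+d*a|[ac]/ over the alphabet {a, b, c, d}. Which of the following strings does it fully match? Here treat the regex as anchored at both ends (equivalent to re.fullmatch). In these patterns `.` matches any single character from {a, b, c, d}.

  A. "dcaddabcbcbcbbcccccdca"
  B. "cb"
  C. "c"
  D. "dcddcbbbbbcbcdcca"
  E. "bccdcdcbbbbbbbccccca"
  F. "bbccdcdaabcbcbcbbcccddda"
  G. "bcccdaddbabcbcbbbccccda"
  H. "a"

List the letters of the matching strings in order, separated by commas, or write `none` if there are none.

C, H

A → no match
B → no match
C → match
D → no match
E → no match
F → no match
G → no match
H → match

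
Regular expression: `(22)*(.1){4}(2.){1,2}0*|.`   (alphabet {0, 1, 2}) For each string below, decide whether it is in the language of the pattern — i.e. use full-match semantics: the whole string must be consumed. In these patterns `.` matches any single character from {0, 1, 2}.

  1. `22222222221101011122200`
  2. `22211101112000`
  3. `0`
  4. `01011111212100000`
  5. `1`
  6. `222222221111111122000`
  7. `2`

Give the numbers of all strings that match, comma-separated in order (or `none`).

1, 2, 3, 4, 5, 6, 7

1 → match
2 → match
3 → match
4 → match
5 → match
6 → match
7 → match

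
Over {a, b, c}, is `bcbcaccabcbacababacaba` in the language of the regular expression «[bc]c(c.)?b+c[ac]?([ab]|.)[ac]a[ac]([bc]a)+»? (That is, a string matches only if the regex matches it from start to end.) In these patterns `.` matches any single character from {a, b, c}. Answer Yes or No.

No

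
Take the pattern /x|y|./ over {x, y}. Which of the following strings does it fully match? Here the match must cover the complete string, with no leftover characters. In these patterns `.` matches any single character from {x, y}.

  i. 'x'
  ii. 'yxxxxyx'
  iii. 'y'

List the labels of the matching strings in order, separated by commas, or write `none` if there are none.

i. 'x' → match
ii. 'yxxxxyx' → no match
iii. 'y' → match

i, iii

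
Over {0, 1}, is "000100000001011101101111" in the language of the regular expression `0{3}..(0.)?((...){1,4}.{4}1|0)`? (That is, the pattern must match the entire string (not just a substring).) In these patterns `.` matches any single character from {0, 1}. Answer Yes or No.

Yes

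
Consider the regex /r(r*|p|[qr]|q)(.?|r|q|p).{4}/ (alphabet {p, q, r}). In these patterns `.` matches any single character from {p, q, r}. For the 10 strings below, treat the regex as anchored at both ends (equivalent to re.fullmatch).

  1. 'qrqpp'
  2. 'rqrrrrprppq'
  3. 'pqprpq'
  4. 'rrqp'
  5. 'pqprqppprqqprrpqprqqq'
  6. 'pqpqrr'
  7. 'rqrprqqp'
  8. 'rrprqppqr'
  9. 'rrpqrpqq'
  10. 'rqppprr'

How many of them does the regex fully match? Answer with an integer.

1 → no match — must start with 'r'
2 → no match
3 → no match — must start with 'r'
4 → no match
5 → no match — must start with 'r'
6 → no match — must start with 'r'
7 → no match
8 → no match
9 → no match
10 → match
Total matched: 1

1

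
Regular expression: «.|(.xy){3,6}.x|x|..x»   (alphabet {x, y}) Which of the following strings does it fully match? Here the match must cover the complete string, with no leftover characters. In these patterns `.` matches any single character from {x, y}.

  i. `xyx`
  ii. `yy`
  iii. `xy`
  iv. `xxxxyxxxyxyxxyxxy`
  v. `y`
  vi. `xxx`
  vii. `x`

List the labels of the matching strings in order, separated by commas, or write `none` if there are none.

i → match
ii → no match
iii → no match
iv → no match
v → match
vi → match
vii → match

i, v, vi, vii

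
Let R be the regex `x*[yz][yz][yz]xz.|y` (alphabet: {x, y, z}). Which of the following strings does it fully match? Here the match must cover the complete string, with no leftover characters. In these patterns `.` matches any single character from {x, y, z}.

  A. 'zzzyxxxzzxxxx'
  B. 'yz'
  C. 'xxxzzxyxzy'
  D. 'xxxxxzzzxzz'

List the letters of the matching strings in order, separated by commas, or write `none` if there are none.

D

A → no match
B → no match
C → no match
D → match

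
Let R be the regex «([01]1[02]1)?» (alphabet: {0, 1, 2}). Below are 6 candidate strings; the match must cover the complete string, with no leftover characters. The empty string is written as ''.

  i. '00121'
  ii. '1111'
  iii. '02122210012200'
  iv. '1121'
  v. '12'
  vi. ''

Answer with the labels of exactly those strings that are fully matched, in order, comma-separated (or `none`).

i → no match
ii → no match
iii → no match
iv → match
v → no match
vi → match

iv, vi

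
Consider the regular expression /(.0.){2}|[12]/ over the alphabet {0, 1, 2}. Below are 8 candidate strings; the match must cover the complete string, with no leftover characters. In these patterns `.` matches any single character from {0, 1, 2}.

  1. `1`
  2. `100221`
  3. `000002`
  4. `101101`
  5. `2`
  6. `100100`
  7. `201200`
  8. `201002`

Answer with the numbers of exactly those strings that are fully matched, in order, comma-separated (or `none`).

1 → match
2 → no match
3 → match
4 → match
5 → match
6 → match
7 → match
8 → match

1, 3, 4, 5, 6, 7, 8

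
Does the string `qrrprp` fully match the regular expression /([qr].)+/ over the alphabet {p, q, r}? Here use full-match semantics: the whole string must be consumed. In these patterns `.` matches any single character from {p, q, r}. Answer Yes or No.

Yes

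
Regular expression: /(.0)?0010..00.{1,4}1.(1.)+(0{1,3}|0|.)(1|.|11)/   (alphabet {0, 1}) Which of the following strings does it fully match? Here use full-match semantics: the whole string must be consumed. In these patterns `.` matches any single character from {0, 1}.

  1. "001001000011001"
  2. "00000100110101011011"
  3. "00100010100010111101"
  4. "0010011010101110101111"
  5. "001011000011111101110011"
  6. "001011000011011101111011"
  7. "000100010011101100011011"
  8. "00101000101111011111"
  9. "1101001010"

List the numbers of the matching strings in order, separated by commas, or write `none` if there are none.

1 → no match
2 → no match
3 → no match
4 → no match
5 → match
6 → match
7 → no match
8 → match
9 → no match

5, 6, 8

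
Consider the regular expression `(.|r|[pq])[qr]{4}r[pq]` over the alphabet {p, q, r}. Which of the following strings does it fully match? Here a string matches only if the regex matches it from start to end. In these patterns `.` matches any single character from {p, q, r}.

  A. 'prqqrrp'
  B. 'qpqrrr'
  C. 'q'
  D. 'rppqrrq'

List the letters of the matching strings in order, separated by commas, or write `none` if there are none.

A. 'prqqrrp' → match
B. 'qpqrrr' → no match
C. 'q' → no match
D. 'rppqrrq' → no match

A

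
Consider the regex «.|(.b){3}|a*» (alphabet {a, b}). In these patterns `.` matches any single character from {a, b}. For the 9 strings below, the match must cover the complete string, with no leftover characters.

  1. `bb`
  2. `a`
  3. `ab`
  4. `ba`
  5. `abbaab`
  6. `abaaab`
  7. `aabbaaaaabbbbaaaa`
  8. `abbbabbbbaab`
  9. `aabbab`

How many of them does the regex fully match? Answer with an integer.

1 → no match
2 → match
3 → no match
4 → no match
5 → no match
6 → no match
7 → no match
8 → no match
9 → no match
Total matched: 1

1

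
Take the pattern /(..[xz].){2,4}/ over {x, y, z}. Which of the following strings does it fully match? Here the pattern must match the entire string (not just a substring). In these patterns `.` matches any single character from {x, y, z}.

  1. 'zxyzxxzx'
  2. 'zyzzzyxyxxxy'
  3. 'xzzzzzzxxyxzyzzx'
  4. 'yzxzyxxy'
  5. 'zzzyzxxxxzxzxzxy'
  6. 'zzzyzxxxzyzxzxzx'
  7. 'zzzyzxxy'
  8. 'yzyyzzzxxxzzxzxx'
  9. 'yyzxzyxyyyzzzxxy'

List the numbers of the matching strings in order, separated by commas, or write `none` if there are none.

2, 3, 4, 5, 6, 7, 9

1 → no match
2 → match
3 → match
4 → match
5 → match
6 → match
7 → match
8 → no match
9 → match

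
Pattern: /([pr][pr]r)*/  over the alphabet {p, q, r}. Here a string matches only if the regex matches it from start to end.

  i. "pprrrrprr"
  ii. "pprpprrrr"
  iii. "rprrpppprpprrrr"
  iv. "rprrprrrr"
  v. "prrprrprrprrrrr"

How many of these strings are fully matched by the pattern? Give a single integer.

4

i → match
ii → match
iii → no match
iv → match
v → match
Total matched: 4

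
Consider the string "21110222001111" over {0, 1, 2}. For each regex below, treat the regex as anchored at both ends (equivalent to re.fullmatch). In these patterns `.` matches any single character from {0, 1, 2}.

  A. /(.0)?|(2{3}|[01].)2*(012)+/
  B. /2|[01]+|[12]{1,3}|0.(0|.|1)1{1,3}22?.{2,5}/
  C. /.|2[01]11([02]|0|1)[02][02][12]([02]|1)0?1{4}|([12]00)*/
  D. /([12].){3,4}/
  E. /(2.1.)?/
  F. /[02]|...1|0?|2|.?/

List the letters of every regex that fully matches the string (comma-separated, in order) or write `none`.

C

A → no match
B → no match
C → match
D → no match
E → no match
F → no match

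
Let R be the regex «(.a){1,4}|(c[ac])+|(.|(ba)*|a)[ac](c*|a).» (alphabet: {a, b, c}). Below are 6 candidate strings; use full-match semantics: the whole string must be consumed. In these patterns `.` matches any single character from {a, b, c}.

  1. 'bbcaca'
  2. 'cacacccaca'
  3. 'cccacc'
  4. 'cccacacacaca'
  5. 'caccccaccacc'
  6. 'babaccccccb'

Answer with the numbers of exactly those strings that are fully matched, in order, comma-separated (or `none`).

2, 3, 4, 6

1 → no match
2 → match
3 → match
4 → match
5 → no match
6 → match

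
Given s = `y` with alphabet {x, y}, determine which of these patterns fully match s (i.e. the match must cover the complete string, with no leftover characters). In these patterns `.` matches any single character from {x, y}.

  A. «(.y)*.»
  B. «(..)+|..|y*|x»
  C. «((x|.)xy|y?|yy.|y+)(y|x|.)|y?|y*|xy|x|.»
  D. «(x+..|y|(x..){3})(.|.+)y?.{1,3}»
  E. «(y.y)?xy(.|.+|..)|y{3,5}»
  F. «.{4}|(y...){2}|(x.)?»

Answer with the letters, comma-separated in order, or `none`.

A → match
B → match
C → match
D → no match
E → no match
F → no match

A, B, C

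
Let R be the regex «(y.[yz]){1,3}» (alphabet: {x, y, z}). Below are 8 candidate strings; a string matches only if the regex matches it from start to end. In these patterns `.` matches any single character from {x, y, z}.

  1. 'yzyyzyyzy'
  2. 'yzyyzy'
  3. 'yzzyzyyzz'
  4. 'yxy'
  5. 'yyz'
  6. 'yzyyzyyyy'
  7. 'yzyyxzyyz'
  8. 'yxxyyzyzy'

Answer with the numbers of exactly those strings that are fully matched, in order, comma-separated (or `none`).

1. 'yzyyzyyzy' → match
2. 'yzyyzy' → match
3. 'yzzyzyyzz' → match
4. 'yxy' → match
5. 'yyz' → match
6. 'yzyyzyyyy' → match
7. 'yzyyxzyyz' → match
8. 'yxxyyzyzy' → no match

1, 2, 3, 4, 5, 6, 7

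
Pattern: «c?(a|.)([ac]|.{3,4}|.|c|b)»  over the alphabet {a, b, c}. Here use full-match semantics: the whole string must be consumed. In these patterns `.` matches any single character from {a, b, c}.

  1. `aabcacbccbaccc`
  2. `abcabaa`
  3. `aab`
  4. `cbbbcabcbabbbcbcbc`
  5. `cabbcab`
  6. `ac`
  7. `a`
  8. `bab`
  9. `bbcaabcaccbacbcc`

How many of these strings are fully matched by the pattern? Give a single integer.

1 → no match
2 → no match
3 → no match
4 → no match
5 → no match
6 → match
7 → no match
8 → no match
9 → no match
Total matched: 1

1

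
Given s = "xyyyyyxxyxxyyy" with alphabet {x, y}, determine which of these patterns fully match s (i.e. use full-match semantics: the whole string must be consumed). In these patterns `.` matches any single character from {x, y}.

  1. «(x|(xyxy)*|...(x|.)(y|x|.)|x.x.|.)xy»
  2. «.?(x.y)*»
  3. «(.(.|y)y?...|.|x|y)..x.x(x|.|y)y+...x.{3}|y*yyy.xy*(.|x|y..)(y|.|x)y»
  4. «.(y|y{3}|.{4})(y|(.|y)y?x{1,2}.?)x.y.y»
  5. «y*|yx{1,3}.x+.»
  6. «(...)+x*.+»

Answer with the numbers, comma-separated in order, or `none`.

4, 6

1 → no match — must end with "xy"
2 → no match
3 → no match
4 → match
5 → no match
6 → match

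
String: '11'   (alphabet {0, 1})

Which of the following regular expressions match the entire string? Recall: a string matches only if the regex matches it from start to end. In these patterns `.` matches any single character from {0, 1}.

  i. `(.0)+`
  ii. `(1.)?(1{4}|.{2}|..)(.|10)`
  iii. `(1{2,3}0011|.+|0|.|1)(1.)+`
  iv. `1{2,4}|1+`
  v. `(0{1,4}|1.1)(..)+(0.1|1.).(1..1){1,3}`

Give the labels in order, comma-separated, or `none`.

i → no match — must end with '0'
ii → no match
iii → no match
iv → match
v → no match

iv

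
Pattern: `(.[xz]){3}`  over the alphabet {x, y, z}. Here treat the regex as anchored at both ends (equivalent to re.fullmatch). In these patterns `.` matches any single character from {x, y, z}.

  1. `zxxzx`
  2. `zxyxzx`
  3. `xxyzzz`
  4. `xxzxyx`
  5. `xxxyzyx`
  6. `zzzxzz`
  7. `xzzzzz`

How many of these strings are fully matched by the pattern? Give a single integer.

1 → no match
2 → match
3 → match
4 → match
5 → no match
6 → match
7 → match
Total matched: 5

5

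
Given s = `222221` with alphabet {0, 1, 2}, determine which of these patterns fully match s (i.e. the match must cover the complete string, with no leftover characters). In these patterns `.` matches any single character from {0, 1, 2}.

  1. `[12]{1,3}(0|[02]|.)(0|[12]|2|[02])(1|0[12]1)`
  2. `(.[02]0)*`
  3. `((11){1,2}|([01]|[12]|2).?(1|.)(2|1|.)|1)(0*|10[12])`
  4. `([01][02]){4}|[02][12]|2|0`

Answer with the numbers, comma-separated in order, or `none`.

1

1 → match
2 → no match
3 → no match
4 → no match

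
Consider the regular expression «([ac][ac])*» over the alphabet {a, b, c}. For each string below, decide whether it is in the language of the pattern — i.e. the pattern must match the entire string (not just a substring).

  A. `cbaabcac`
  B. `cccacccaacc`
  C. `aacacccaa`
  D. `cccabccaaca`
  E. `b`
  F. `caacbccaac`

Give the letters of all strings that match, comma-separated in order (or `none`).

none

A → no match
B → no match
C → no match
D → no match
E → no match
F → no match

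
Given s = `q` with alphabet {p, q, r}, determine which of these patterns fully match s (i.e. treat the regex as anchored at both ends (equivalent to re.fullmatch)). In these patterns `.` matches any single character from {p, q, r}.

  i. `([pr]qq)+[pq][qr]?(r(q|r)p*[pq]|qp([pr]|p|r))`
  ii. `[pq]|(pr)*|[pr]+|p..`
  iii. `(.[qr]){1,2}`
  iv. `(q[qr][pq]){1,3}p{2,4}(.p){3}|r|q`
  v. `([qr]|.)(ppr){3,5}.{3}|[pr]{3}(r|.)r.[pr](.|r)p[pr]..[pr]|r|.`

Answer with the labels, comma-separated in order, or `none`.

i → no match
ii → match
iii → no match
iv → match
v → match

ii, iv, v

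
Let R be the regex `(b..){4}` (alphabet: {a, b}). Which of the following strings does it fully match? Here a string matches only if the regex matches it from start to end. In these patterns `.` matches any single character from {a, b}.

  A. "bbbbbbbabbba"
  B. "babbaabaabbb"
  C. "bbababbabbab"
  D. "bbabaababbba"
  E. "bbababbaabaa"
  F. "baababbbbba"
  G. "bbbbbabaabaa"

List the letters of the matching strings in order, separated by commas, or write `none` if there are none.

A, B, C, D, E, G

A → match
B → match
C → match
D → match
E → match
F → no match
G → match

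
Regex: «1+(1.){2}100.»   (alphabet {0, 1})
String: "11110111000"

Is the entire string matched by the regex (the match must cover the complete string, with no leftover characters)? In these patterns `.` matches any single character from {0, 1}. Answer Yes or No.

Yes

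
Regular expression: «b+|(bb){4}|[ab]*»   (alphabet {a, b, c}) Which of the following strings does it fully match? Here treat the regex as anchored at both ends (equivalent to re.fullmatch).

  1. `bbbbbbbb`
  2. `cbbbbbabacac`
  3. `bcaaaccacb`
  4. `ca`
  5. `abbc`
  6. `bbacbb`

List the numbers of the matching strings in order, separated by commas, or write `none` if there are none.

1. `bbbbbbbb` → match
2. `cbbbbbabacac` → no match
3. `bcaaaccacb` → no match
4. `ca` → no match
5. `abbc` → no match
6. `bbacbb` → no match

1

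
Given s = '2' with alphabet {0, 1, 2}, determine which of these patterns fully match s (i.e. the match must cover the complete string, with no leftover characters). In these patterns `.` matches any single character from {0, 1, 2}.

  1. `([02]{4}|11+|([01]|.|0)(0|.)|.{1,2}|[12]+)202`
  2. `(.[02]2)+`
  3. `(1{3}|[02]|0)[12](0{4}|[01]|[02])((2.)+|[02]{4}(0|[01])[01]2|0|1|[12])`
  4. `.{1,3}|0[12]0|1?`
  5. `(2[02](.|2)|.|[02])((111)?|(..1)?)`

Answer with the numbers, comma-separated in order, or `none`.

1 → no match — must end with '202'
2 → no match
3 → no match
4 → match
5 → match

4, 5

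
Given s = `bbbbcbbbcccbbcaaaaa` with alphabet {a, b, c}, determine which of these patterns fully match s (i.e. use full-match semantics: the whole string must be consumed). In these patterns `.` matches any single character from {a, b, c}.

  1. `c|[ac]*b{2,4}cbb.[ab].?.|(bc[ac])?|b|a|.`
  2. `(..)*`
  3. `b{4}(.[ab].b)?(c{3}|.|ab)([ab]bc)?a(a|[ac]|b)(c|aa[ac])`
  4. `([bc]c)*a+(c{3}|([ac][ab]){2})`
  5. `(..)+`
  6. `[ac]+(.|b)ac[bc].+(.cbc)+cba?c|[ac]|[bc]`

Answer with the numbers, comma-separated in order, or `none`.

3

1 → no match
2 → no match
3 → match
4 → no match
5 → no match
6 → no match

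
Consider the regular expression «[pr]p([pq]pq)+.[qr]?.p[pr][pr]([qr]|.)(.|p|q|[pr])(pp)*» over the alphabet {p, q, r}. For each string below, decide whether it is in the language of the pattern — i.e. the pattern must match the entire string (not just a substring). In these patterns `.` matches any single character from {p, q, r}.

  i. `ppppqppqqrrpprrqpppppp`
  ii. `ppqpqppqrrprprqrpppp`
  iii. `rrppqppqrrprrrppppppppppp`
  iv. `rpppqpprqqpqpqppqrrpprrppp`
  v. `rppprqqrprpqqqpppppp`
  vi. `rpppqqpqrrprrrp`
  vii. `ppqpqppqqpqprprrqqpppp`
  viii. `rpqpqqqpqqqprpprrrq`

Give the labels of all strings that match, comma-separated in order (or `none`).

i, vi, vii

i → match
ii → no match
iii → no match
iv → no match
v → no match
vi → match
vii → match
viii → no match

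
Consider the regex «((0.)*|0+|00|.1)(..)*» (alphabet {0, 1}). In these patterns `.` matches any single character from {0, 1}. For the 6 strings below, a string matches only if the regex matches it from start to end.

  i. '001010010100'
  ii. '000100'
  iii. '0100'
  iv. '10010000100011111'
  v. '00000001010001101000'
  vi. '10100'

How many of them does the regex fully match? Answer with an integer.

i → match
ii → match
iii → match
iv → no match
v → match
vi → no match
Total matched: 4

4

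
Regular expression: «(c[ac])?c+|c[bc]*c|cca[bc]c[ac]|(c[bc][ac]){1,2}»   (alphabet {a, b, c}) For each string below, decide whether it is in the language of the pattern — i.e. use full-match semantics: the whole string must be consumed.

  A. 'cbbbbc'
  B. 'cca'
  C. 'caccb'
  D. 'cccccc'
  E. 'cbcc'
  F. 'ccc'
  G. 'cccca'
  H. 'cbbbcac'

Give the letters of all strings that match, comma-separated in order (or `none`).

A, B, D, E, F

A → match
B → match
C → no match
D → match
E → match
F → match
G → no match
H → no match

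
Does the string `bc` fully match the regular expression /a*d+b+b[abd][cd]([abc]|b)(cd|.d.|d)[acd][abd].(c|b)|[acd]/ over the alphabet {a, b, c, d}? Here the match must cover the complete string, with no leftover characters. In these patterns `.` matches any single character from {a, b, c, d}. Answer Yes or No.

No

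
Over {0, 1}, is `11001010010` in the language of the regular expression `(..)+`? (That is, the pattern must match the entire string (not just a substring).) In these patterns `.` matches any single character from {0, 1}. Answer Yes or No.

No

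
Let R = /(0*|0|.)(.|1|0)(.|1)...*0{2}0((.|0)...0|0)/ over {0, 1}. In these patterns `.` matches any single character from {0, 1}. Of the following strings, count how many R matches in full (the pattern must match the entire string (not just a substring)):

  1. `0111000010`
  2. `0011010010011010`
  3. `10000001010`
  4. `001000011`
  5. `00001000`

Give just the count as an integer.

1. `0111000010` → no match
2 → no match
3. `10000001010` → no match
4. `001000011` → no match — must end with `0`
5. `00001000` → no match
Total matched: 0

0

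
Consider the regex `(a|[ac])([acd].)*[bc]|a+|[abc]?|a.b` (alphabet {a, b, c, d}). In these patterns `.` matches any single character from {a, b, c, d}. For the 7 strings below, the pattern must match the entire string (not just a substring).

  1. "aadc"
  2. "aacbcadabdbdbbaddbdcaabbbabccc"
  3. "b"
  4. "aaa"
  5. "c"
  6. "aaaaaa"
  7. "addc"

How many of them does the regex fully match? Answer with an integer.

6

1 → match
2 → no match
3 → match
4 → match
5 → match
6 → match
7 → match
Total matched: 6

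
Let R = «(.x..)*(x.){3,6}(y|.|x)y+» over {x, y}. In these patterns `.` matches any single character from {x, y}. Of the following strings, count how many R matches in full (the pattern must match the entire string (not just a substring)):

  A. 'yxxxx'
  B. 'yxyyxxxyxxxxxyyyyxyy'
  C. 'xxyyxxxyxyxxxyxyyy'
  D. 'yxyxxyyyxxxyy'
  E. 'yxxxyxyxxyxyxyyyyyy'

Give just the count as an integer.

2

A. 'yxxxx' → no match — must end with 'y'
B → no match
C → match
D → no match
E → match
Total matched: 2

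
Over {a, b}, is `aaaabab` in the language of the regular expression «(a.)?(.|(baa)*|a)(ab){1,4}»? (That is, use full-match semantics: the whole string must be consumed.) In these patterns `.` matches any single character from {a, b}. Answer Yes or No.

Yes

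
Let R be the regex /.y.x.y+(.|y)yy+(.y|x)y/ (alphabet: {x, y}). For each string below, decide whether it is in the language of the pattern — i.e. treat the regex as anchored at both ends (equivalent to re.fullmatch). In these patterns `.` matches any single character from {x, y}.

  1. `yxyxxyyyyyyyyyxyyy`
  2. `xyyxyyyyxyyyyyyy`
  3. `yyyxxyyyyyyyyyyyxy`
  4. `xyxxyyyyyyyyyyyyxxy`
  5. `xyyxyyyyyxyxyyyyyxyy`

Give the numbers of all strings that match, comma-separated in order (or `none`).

1 → no match
2 → match
3 → match
4 → no match
5 → no match

2, 3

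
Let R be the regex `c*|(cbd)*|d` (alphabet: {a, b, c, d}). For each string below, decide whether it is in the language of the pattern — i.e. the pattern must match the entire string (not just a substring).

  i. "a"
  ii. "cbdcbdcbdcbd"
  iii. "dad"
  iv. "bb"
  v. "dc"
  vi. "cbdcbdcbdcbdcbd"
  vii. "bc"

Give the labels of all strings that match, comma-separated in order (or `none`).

i → no match
ii → match
iii → no match
iv → no match
v → no match
vi → match
vii → no match

ii, vi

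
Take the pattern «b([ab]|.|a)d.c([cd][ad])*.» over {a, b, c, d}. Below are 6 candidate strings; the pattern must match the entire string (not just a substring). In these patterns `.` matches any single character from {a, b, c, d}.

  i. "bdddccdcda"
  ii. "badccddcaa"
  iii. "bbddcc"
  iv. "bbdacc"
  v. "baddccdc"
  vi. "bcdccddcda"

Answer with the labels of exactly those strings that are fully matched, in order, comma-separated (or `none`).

i, ii, iii, iv, v, vi

i. "bdddccdcda" → match
ii. "badccddcaa" → match
iii. "bbddcc" → match
iv. "bbdacc" → match
v. "baddccdc" → match
vi. "bcdccddcda" → match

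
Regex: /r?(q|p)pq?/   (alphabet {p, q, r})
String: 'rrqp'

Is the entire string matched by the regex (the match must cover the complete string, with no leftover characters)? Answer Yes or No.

No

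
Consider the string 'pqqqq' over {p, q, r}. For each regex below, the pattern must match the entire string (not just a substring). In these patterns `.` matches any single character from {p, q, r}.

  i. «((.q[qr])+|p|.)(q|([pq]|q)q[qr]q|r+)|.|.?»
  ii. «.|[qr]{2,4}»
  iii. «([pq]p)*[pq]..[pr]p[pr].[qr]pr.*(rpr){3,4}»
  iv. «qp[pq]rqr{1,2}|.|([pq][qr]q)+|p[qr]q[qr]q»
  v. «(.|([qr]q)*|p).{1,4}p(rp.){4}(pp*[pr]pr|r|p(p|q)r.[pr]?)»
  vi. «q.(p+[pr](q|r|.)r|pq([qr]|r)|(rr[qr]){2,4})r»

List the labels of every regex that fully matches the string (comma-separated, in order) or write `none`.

i, iv

i → match
ii → no match
iii → no match — must end with 'rpr'
iv → match
v → no match
vi → no match — must start with 'q'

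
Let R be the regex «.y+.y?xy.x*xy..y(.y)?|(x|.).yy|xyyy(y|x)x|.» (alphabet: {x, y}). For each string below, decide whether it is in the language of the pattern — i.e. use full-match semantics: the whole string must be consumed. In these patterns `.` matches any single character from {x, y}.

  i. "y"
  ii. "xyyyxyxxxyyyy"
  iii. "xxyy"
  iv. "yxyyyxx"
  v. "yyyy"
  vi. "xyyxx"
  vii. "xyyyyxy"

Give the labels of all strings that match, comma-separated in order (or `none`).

i → match
ii → match
iii → match
iv → no match
v → match
vi → no match
vii → no match

i, ii, iii, v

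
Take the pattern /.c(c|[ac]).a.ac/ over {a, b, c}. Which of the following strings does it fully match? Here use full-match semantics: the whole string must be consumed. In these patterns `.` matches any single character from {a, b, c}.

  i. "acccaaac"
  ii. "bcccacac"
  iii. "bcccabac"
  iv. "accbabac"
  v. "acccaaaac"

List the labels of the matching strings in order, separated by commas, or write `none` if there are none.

i → match
ii → match
iii → match
iv → match
v → no match

i, ii, iii, iv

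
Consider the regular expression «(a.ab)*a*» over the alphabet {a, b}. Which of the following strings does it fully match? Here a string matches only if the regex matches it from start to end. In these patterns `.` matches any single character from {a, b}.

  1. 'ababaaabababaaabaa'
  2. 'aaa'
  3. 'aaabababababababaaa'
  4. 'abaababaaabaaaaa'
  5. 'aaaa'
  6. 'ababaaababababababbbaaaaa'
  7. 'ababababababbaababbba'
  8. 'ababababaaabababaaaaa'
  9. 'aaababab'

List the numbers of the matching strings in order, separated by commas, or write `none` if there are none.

1, 2, 3, 5, 8, 9

1 → match
2. 'aaa' → match
3 → match
4 → no match
5. 'aaaa' → match
6 → no match
7 → no match
8 → match
9. 'aaababab' → match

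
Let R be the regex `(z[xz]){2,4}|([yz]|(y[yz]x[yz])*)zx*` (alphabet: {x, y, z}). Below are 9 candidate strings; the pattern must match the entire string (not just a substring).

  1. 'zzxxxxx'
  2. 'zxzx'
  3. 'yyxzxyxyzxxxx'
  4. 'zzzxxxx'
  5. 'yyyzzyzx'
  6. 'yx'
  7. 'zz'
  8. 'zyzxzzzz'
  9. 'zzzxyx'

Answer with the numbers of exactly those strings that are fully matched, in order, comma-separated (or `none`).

1 → match
2 → match
3 → no match
4 → no match
5 → no match
6 → no match
7 → match
8 → no match
9 → no match

1, 2, 7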